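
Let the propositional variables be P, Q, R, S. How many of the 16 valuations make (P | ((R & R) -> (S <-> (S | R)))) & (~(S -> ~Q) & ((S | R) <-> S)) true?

Initial set: {((P | ((R & R) -> (S <-> (S | R)))) & (~(S -> ~Q) & ((S | R) <-> S)))}.
((P | ((R & R) -> (S <-> (S | R)))) & (~(S -> ~Q) & ((S | R) <-> S))): α-rule — add (P | ((R & R) -> (S <-> (S | R)))), (~(S -> ~Q) & ((S | R) <-> S)).
(~(S -> ~Q) & ((S | R) <-> S)): α-rule — add ~(S -> ~Q), ((S | R) <-> S).
~(S -> ~Q): α-rule — add S, ~~Q.
(P | ((R & R) -> (S <-> (S | R)))): β-rule — branch into P  //  ((R & R) -> (S <-> (S | R))).
  branch 1 (add P):
    ((S | R) <-> S): β-rule — branch into (S | R), S  //  ~(S | R), ~S.
      branch 1.1 (add (S | R), S):
        (S | R): β-rule — branch into S  //  R.
          branch 1.1.1 (add S):
            ○ open, literals {P=true, Q=true, S=true}.
          branch 1.1.2 (add R):
            ○ open, literals {P=true, Q=true, R=true, S=true}.
      branch 1.2 (add ~(S | R), ~S):
        × closes — contains both S and ~S.
  branch 2 (add ((R & R) -> (S <-> (S | R)))):
    ((S | R) <-> S): β-rule — branch into (S | R), S  //  ~(S | R), ~S.
      branch 2.1 (add (S | R), S):
        ((R & R) -> (S <-> (S | R))): β-rule — branch into ~(R & R)  //  (S <-> (S | R)).
          branch 2.1.1 (add ~(R & R)):
            (S | R): β-rule — branch into S  //  R.
              branch 2.1.1.1 (add S):
                ~(R & R): β-rule — branch into ~R  //  ~R.
                  branch 2.1.1.1.1 (add ~R):
                    ○ open, literals {Q=true, R=false, S=true}.
                  branch 2.1.1.1.2 (add ~R):
                    ○ open, literals {Q=true, R=false, S=true}.
              branch 2.1.1.2 (add R):
                ~(R & R): β-rule — branch into ~R  //  ~R.
                  branch 2.1.1.2.1 (add ~R):
                    × closes — contains both R and ~R.
                  branch 2.1.1.2.2 (add ~R):
                    × closes — contains both R and ~R.
          branch 2.1.2 (add (S <-> (S | R))):
            (S | R): β-rule — branch into S  //  R.
              branch 2.1.2.1 (add S):
                (S <-> (S | R)): β-rule — branch into S, (S | R)  //  ~S, ~(S | R).
                  branch 2.1.2.1.1 (add S, (S | R)):
                    (S | R): β-rule — branch into S  //  R.
                      branch 2.1.2.1.1.1 (add S):
                        ○ open, literals {Q=true, S=true}.
                      branch 2.1.2.1.1.2 (add R):
                        ○ open, literals {Q=true, R=true, S=true}.
                  branch 2.1.2.1.2 (add ~S, ~(S | R)):
                    × closes — contains both S and ~S.
              branch 2.1.2.2 (add R):
                (S <-> (S | R)): β-rule — branch into S, (S | R)  //  ~S, ~(S | R).
                  branch 2.1.2.2.1 (add S, (S | R)):
                    (S | R): β-rule — branch into S  //  R.
                      branch 2.1.2.2.1.1 (add S):
                        ○ open, literals {Q=true, R=true, S=true}.
                      branch 2.1.2.2.1.2 (add R):
                        ○ open, literals {Q=true, R=true, S=true}.
                  branch 2.1.2.2.2 (add ~S, ~(S | R)):
                    × closes — contains both S and ~S.
      branch 2.2 (add ~(S | R), ~S):
        × closes — contains both S and ~S.
6 branches closed, 8 open.
Each open branch fixes some atoms; the unmentioned ones are free. Counting distinct full assignments: branch {P=true, Q=true, S=true} (R) contributes 2 new; branch {P=true, Q=true, R=true, S=true} (none free) contributes 0 new; branch {Q=true, R=false, S=true} (P) contributes 1 new; branch {Q=true, R=false, S=true} (P) contributes 0 new; branch {Q=true, S=true} (P, R) contributes 1 new; branch {Q=true, R=true, S=true} (P) contributes 0 new; branch {Q=true, R=true, S=true} (P) contributes 0 new; branch {Q=true, R=true, S=true} (P) contributes 0 new. Total: 4.

4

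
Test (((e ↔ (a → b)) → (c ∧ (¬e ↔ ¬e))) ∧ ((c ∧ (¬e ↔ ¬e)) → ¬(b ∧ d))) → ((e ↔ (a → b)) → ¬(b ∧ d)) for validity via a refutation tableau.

Assume the negation and expand:
Initial set: {¬((((e ↔ (a → b)) → (c ∧ (¬e ↔ ¬e))) ∧ ((c ∧ (¬e ↔ ¬e)) → ¬(b ∧ d))) → ((e ↔ (a → b)) → ¬(b ∧ d)))}.
¬((((e ↔ (a → b)) → (c ∧ (¬e ↔ ¬e))) ∧ ((c ∧ (¬e ↔ ¬e)) → ¬(b ∧ d))) → ((e ↔ (a → b)) → ¬(b ∧ d))): α-rule — add (((e ↔ (a → b)) → (c ∧ (¬e ↔ ¬e))) ∧ ((c ∧ (¬e ↔ ¬e)) → ¬(b ∧ d))), ¬((e ↔ (a → b)) → ¬(b ∧ d)).
(((e ↔ (a → b)) → (c ∧ (¬e ↔ ¬e))) ∧ ((c ∧ (¬e ↔ ¬e)) → ¬(b ∧ d))): α-rule — add ((e ↔ (a → b)) → (c ∧ (¬e ↔ ¬e))), ((c ∧ (¬e ↔ ¬e)) → ¬(b ∧ d)).
¬((e ↔ (a → b)) → ¬(b ∧ d)): α-rule — add (e ↔ (a → b)), ¬¬(b ∧ d).
¬¬(b ∧ d): α-rule — add b, d.
((e ↔ (a → b)) → (c ∧ (¬e ↔ ¬e))): β-rule — branch into ¬(e ↔ (a → b))  //  (c ∧ (¬e ↔ ¬e)).
  branch 1 (add ¬(e ↔ (a → b))):
    ((c ∧ (¬e ↔ ¬e)) → ¬(b ∧ d)): β-rule — branch into ¬(c ∧ (¬e ↔ ¬e))  //  ¬(b ∧ d).
      branch 1.1 (add ¬(c ∧ (¬e ↔ ¬e))):
        (e ↔ (a → b)): β-rule — branch into e, (a → b)  //  ¬e, ¬(a → b).
          branch 1.1.1 (add e, (a → b)):
            ¬(e ↔ (a → b)): β-rule — branch into e, ¬(a → b)  //  ¬e, (a → b).
              branch 1.1.1.1 (add e, ¬(a → b)):
                ¬(a → b): α-rule — add a, ¬b.
                × closes — contains both b and ¬b.
              branch 1.1.1.2 (add ¬e, (a → b)):
                × closes — contains both e and ¬e.
          branch 1.1.2 (add ¬e, ¬(a → b)):
            ¬(a → b): α-rule — add a, ¬b.
            × closes — contains both b and ¬b.
      branch 1.2 (add ¬(b ∧ d)):
        (e ↔ (a → b)): β-rule — branch into e, (a → b)  //  ¬e, ¬(a → b).
          branch 1.2.1 (add e, (a → b)):
            ¬(e ↔ (a → b)): β-rule — branch into e, ¬(a → b)  //  ¬e, (a → b).
              branch 1.2.1.1 (add e, ¬(a → b)):
                ¬(a → b): α-rule — add a, ¬b.
                × closes — contains both b and ¬b.
              branch 1.2.1.2 (add ¬e, (a → b)):
                × closes — contains both e and ¬e.
          branch 1.2.2 (add ¬e, ¬(a → b)):
            ¬(a → b): α-rule — add a, ¬b.
            × closes — contains both b and ¬b.
  branch 2 (add (c ∧ (¬e ↔ ¬e))):
    (c ∧ (¬e ↔ ¬e)): α-rule — add c, (¬e ↔ ¬e).
    ((c ∧ (¬e ↔ ¬e)) → ¬(b ∧ d)): β-rule — branch into ¬(c ∧ (¬e ↔ ¬e))  //  ¬(b ∧ d).
      branch 2.1 (add ¬(c ∧ (¬e ↔ ¬e))):
        (e ↔ (a → b)): β-rule — branch into e, (a → b)  //  ¬e, ¬(a → b).
          branch 2.1.1 (add e, (a → b)):
            (¬e ↔ ¬e): β-rule — branch into ¬e, ¬e  //  ¬¬e, ¬¬e.
              branch 2.1.1.1 (add ¬e, ¬e):
                × closes — contains both e and ¬e.
              branch 2.1.1.2 (add ¬¬e, ¬¬e):
                ¬(c ∧ (¬e ↔ ¬e)): β-rule — branch into ¬c  //  ¬(¬e ↔ ¬e).
                  branch 2.1.1.2.1 (add ¬c):
                    × closes — contains both c and ¬c.
                  branch 2.1.1.2.2 (add ¬(¬e ↔ ¬e)):
                    (a → b): β-rule — branch into ¬a  //  b.
                      branch 2.1.1.2.2.1 (add ¬a):
                        ¬(¬e ↔ ¬e): β-rule — branch into ¬e, ¬¬e  //  ¬¬e, ¬e.
                          branch 2.1.1.2.2.1.1 (add ¬e, ¬¬e):
                            × closes — contains both e and ¬e.
                          branch 2.1.1.2.2.1.2 (add ¬¬e, ¬e):
                            × closes — contains both e and ¬e.
                      branch 2.1.1.2.2.2 (add b):
                        ¬(¬e ↔ ¬e): β-rule — branch into ¬e, ¬¬e  //  ¬¬e, ¬e.
                          branch 2.1.1.2.2.2.1 (add ¬e, ¬¬e):
                            × closes — contains both e and ¬e.
                          branch 2.1.1.2.2.2.2 (add ¬¬e, ¬e):
                            × closes — contains both e and ¬e.
          branch 2.1.2 (add ¬e, ¬(a → b)):
            ¬(a → b): α-rule — add a, ¬b.
            × closes — contains both b and ¬b.
      branch 2.2 (add ¬(b ∧ d)):
        (e ↔ (a → b)): β-rule — branch into e, (a → b)  //  ¬e, ¬(a → b).
          branch 2.2.1 (add e, (a → b)):
            (¬e ↔ ¬e): β-rule — branch into ¬e, ¬e  //  ¬¬e, ¬¬e.
              branch 2.2.1.1 (add ¬e, ¬e):
                × closes — contains both e and ¬e.
              branch 2.2.1.2 (add ¬¬e, ¬¬e):
                ¬(b ∧ d): β-rule — branch into ¬b  //  ¬d.
                  branch 2.2.1.2.1 (add ¬b):
                    × closes — contains both b and ¬b.
                  branch 2.2.1.2.2 (add ¬d):
                    × closes — contains both d and ¬d.
          branch 2.2.2 (add ¬e, ¬(a → b)):
            ¬(a → b): α-rule — add a, ¬b.
            × closes — contains both b and ¬b.
All 17 branches close.
Every branch closed, so the negation is unsatisfiable and the formula is valid.

Valid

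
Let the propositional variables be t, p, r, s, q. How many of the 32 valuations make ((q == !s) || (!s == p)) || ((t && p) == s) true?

Initial set: {(((q == !s) || (!s == p)) || ((t && p) == s))}.
(((q == !s) || (!s == p)) || ((t && p) == s)): β-rule — branch into ((q == !s) || (!s == p))  //  ((t && p) == s).
  branch 1 (add ((q == !s) || (!s == p))):
    ((q == !s) || (!s == p)): β-rule — branch into (q == !s)  //  (!s == p).
      branch 1.1 (add (q == !s)):
        (q == !s): β-rule — branch into q, !s  //  !q, !!s.
          branch 1.1.1 (add q, !s):
            ○ open, literals {q=true, s=false}.
          branch 1.1.2 (add !q, !!s):
            ○ open, literals {q=false, s=true}.
      branch 1.2 (add (!s == p)):
        (!s == p): β-rule — branch into !s, p  //  !!s, !p.
          branch 1.2.1 (add !s, p):
            ○ open, literals {p=true, s=false}.
          branch 1.2.2 (add !!s, !p):
            ○ open, literals {p=false, s=true}.
  branch 2 (add ((t && p) == s)):
    ((t && p) == s): β-rule — branch into (t && p), s  //  !(t && p), !s.
      branch 2.1 (add (t && p), s):
        (t && p): α-rule — add t, p.
        ○ open, literals {p=true, s=true, t=true}.
      branch 2.2 (add !(t && p), !s):
        !(t && p): β-rule — branch into !t  //  !p.
          branch 2.2.1 (add !t):
            ○ open, literals {s=false, t=false}.
          branch 2.2.2 (add !p):
            ○ open, literals {p=false, s=false}.
0 branches closed, 7 open.
Each open branch fixes some atoms; the unmentioned ones are free. Counting distinct full assignments: branch {q=true, s=false} (t, p, r) contributes 8 new; branch {q=false, s=true} (t, p, r) contributes 8 new; branch {p=true, s=false} (t, r, q) contributes 4 new; branch {p=false, s=true} (t, r, q) contributes 4 new; branch {p=true, s=true, t=true} (r, q) contributes 2 new; branch {s=false, t=false} (p, r, q) contributes 2 new; branch {p=false, s=false} (t, r, q) contributes 2 new. Total: 30.

30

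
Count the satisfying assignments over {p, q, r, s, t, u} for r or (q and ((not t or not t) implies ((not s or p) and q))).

Initial set: {T (r or (q and ((not t or not t) implies ((not s or p) and q))))}.
T (r or (q and ((not t or not t) implies ((not s or p) and q)))): β-rule — branch into T r  //  T (q and ((not t or not t) implies ((not s or p) and q))).
  branch 1 (add T r):
    ○ open, literals {r=true}.
  branch 2 (add T (q and ((not t or not t) implies ((not s or p) and q)))):
    T (q and ((not t or not t) implies ((not s or p) and q))): α-rule — add T q, T ((not t or not t) implies ((not s or p) and q)).
    T ((not t or not t) implies ((not s or p) and q)): β-rule — branch into F (not t or not t)  //  T ((not s or p) and q).
      branch 2.1 (add F (not t or not t)):
        F (not t or not t): α-rule — add F not t, F not t.
        ○ open, literals {q=true, t=true}.
      branch 2.2 (add T ((not s or p) and q)):
        T ((not s or p) and q): α-rule — add T (not s or p), T q.
        T (not s or p): β-rule — branch into T not s  //  T p.
          branch 2.2.1 (add T not s):
            ○ open, literals {q=true, s=false}.
          branch 2.2.2 (add T p):
            ○ open, literals {p=true, q=true}.
0 branches closed, 4 open.
Each open branch fixes some atoms; the unmentioned ones are free. Counting distinct full assignments: branch {r=true} (p, q, s, t, u) contributes 32 new; branch {q=true, t=true} (p, r, s, u) contributes 8 new; branch {q=true, s=false} (p, r, t, u) contributes 4 new; branch {p=true, q=true} (r, s, t, u) contributes 2 new. Total: 46.

46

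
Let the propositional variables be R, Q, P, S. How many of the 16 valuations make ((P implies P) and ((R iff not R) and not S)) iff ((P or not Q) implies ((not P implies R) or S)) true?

1

Initial set: {(((P implies P) and ((R iff not R) and not S)) iff ((P or not Q) implies ((not P implies R) or S)))}.
(((P implies P) and ((R iff not R) and not S)) iff ((P or not Q) implies ((not P implies R) or S))): β-rule — branch into ((P implies P) and ((R iff not R) and not S)), ((P or not Q) implies ((not P implies R) or S))  //  not ((P implies P) and ((R iff not R) and not S)), not ((P or not Q) implies ((not P implies R) or S)).
  branch 1 (add ((P implies P) and ((R iff not R) and not S)), ((P or not Q) implies ((not P implies R) or S))):
    ((P implies P) and ((R iff not R) and not S)): α-rule — add (P implies P), ((R iff not R) and not S).
    ((R iff not R) and not S): α-rule — add (R iff not R), not S.
    ((P or not Q) implies ((not P implies R) or S)): β-rule — branch into not (P or not Q)  //  ((not P implies R) or S).
      branch 1.1 (add not (P or not Q)):
        not (P or not Q): α-rule — add not P, not not Q.
        (P implies P): β-rule — branch into not P  //  P.
          branch 1.1.1 (add not P):
            (R iff not R): β-rule — branch into R, not R  //  not R, not not R.
              branch 1.1.1.1 (add R, not R):
                × closes — contains both R and not R.
              branch 1.1.1.2 (add not R, not not R):
                × closes — contains both R and not R.
          branch 1.1.2 (add P):
            × closes — contains both P and not P.
      branch 1.2 (add ((not P implies R) or S)):
        (P implies P): β-rule — branch into not P  //  P.
          branch 1.2.1 (add not P):
            (R iff not R): β-rule — branch into R, not R  //  not R, not not R.
              branch 1.2.1.1 (add R, not R):
                × closes — contains both R and not R.
              branch 1.2.1.2 (add not R, not not R):
                × closes — contains both R and not R.
          branch 1.2.2 (add P):
            (R iff not R): β-rule — branch into R, not R  //  not R, not not R.
              branch 1.2.2.1 (add R, not R):
                × closes — contains both R and not R.
              branch 1.2.2.2 (add not R, not not R):
                × closes — contains both R and not R.
  branch 2 (add not ((P implies P) and ((R iff not R) and not S)), not ((P or not Q) implies ((not P implies R) or S))):
    not ((P or not Q) implies ((not P implies R) or S)): α-rule — add (P or not Q), not ((not P implies R) or S).
    not ((not P implies R) or S): α-rule — add not (not P implies R), not S.
    not (not P implies R): α-rule — add not P, not R.
    not ((P implies P) and ((R iff not R) and not S)): β-rule — branch into not (P implies P)  //  not ((R iff not R) and not S).
      branch 2.1 (add not (P implies P)):
        not (P implies P): α-rule — add P, not P.
        × closes — contains both P and not P.
      branch 2.2 (add not ((R iff not R) and not S)):
        (P or not Q): β-rule — branch into P  //  not Q.
          branch 2.2.1 (add P):
            × closes — contains both P and not P.
          branch 2.2.2 (add not Q):
            not ((R iff not R) and not S): β-rule — branch into not (R iff not R)  //  not not S.
              branch 2.2.2.1 (add not (R iff not R)):
                not (R iff not R): β-rule — branch into R, not not R  //  not R, not R.
                  branch 2.2.2.1.1 (add R, not not R):
                    × closes — contains both R and not R.
                  branch 2.2.2.1.2 (add not R, not R):
                    ○ open, literals {P=false, Q=false, R=false, S=false}.
              branch 2.2.2.2 (add not not S):
                × closes — contains both S and not S.
11 branches closed, 1 open.
Each open branch fixes some atoms; the unmentioned ones are free. Counting distinct full assignments: branch {P=false, Q=false, R=false, S=false} (none free) contributes 1 new. Total: 1.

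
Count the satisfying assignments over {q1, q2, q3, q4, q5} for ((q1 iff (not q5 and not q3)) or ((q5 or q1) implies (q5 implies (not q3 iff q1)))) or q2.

Initial set: {T (((q1 iff (not q5 and not q3)) or ((q5 or q1) implies (q5 implies (not q3 iff q1)))) or q2)}.
T (((q1 iff (not q5 and not q3)) or ((q5 or q1) implies (q5 implies (not q3 iff q1)))) or q2): β-rule — branch into T ((q1 iff (not q5 and not q3)) or ((q5 or q1) implies (q5 implies (not q3 iff q1))))  //  T q2.
  branch 1 (add T ((q1 iff (not q5 and not q3)) or ((q5 or q1) implies (q5 implies (not q3 iff q1))))):
    T ((q1 iff (not q5 and not q3)) or ((q5 or q1) implies (q5 implies (not q3 iff q1)))): β-rule — branch into T (q1 iff (not q5 and not q3))  //  T ((q5 or q1) implies (q5 implies (not q3 iff q1))).
      branch 1.1 (add T (q1 iff (not q5 and not q3))):
        T (q1 iff (not q5 and not q3)): β-rule — branch into T q1, T (not q5 and not q3)  //  F q1, F (not q5 and not q3).
          branch 1.1.1 (add T q1, T (not q5 and not q3)):
            T (not q5 and not q3): α-rule — add T not q5, T not q3.
            ○ open, literals {q1=true, q3=false, q5=false}.
          branch 1.1.2 (add F q1, F (not q5 and not q3)):
            F (not q5 and not q3): β-rule — branch into F not q5  //  F not q3.
              branch 1.1.2.1 (add F not q5):
                ○ open, literals {q1=false, q5=true}.
              branch 1.1.2.2 (add F not q3):
                ○ open, literals {q1=false, q3=true}.
      branch 1.2 (add T ((q5 or q1) implies (q5 implies (not q3 iff q1)))):
        T ((q5 or q1) implies (q5 implies (not q3 iff q1))): β-rule — branch into F (q5 or q1)  //  T (q5 implies (not q3 iff q1)).
          branch 1.2.1 (add F (q5 or q1)):
            F (q5 or q1): α-rule — add F q5, F q1.
            ○ open, literals {q1=false, q5=false}.
          branch 1.2.2 (add T (q5 implies (not q3 iff q1))):
            T (q5 implies (not q3 iff q1)): β-rule — branch into F q5  //  T (not q3 iff q1).
              branch 1.2.2.1 (add F q5):
                ○ open, literals {q5=false}.
              branch 1.2.2.2 (add T (not q3 iff q1)):
                T (not q3 iff q1): β-rule — branch into T not q3, T q1  //  F not q3, F q1.
                  branch 1.2.2.2.1 (add T not q3, T q1):
                    ○ open, literals {q1=true, q3=false}.
                  branch 1.2.2.2.2 (add F not q3, F q1):
                    ○ open, literals {q1=false, q3=true}.
  branch 2 (add T q2):
    ○ open, literals {q2=true}.
0 branches closed, 8 open.
Each open branch fixes some atoms; the unmentioned ones are free. Counting distinct full assignments: branch {q1=true, q3=false, q5=false} (q2, q4) contributes 4 new; branch {q1=false, q5=true} (q2, q3, q4) contributes 8 new; branch {q1=false, q3=true} (q2, q4, q5) contributes 4 new; branch {q1=false, q5=false} (q2, q3, q4) contributes 4 new; branch {q5=false} (q1, q2, q3, q4) contributes 4 new; branch {q1=true, q3=false} (q2, q4, q5) contributes 4 new; branch {q1=false, q3=true} (q2, q4, q5) contributes 0 new; branch {q2=true} (q1, q3, q4, q5) contributes 2 new. Total: 30.

30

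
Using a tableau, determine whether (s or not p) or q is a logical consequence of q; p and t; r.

Yes

Initial set: {q; (p and t); r; not ((s or not p) or q)}.
(p and t): α-rule — add p, t.
not ((s or not p) or q): α-rule — add not (s or not p), not q.
× closes — contains both q and not q.
All 1 branch closes.
Every branch closed, so the premises entail the conclusion.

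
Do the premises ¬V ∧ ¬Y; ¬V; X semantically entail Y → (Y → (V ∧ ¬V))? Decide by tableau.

Yes

Initial set: {T (¬V ∧ ¬Y); T ¬V; T X; F (Y → (Y → (V ∧ ¬V)))}.
T (¬V ∧ ¬Y): α-rule — add T ¬V, T ¬Y.
F (Y → (Y → (V ∧ ¬V))): α-rule — add T Y, F (Y → (V ∧ ¬V)).
× closes — contains both Y and ¬Y.
All 1 branch closes.
Every branch closed, so the premises entail the conclusion.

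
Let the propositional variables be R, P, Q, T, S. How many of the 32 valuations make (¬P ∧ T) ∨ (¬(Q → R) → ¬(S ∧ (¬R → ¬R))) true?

29

Initial set: {((¬P ∧ T) ∨ (¬(Q → R) → ¬(S ∧ (¬R → ¬R))))}.
((¬P ∧ T) ∨ (¬(Q → R) → ¬(S ∧ (¬R → ¬R)))): β-rule — branch into (¬P ∧ T)  //  (¬(Q → R) → ¬(S ∧ (¬R → ¬R))).
  branch 1 (add (¬P ∧ T)):
    (¬P ∧ T): α-rule — add ¬P, T.
    ○ open, literals {P=false, T=true}.
  branch 2 (add (¬(Q → R) → ¬(S ∧ (¬R → ¬R)))):
    (¬(Q → R) → ¬(S ∧ (¬R → ¬R))): β-rule — branch into ¬¬(Q → R)  //  ¬(S ∧ (¬R → ¬R)).
      branch 2.1 (add ¬¬(Q → R)):
        ¬¬(Q → R): β-rule — branch into ¬Q  //  R.
          branch 2.1.1 (add ¬Q):
            ○ open, literals {Q=false}.
          branch 2.1.2 (add R):
            ○ open, literals {R=true}.
      branch 2.2 (add ¬(S ∧ (¬R → ¬R))):
        ¬(S ∧ (¬R → ¬R)): β-rule — branch into ¬S  //  ¬(¬R → ¬R).
          branch 2.2.1 (add ¬S):
            ○ open, literals {S=false}.
          branch 2.2.2 (add ¬(¬R → ¬R)):
            ¬(¬R → ¬R): α-rule — add ¬R, ¬¬R.
            × closes — contains both R and ¬R.
1 branch closed, 4 open.
Each open branch fixes some atoms; the unmentioned ones are free. Counting distinct full assignments: branch {P=false, T=true} (R, Q, S) contributes 8 new; branch {Q=false} (R, P, T, S) contributes 12 new; branch {R=true} (P, Q, T, S) contributes 6 new; branch {S=false} (R, P, Q, T) contributes 3 new. Total: 29.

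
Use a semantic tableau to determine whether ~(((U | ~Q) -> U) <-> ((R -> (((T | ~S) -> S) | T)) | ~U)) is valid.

Not valid

Assume the negation and expand:
Initial set: {~~(((U | ~Q) -> U) <-> ((R -> (((T | ~S) -> S) | T)) | ~U))}.
~~(((U | ~Q) -> U) <-> ((R -> (((T | ~S) -> S) | T)) | ~U)): β-rule — branch into ((U | ~Q) -> U), ((R -> (((T | ~S) -> S) | T)) | ~U)  //  ~((U | ~Q) -> U), ~((R -> (((T | ~S) -> S) | T)) | ~U).
  branch 1 (add ((U | ~Q) -> U), ((R -> (((T | ~S) -> S) | T)) | ~U)):
    ((U | ~Q) -> U): β-rule — branch into ~(U | ~Q)  //  U.
      branch 1.1 (add ~(U | ~Q)):
        ~(U | ~Q): α-rule — add ~U, ~~Q.
        ((R -> (((T | ~S) -> S) | T)) | ~U): β-rule — branch into (R -> (((T | ~S) -> S) | T))  //  ~U.
          branch 1.1.1 (add (R -> (((T | ~S) -> S) | T))):
            (R -> (((T | ~S) -> S) | T)): β-rule — branch into ~R  //  (((T | ~S) -> S) | T).
              branch 1.1.1.1 (add ~R):
                ○ open, literals {Q=true, R=false, U=false}.
              branch 1.1.1.2 (add (((T | ~S) -> S) | T)):
                (((T | ~S) -> S) | T): β-rule — branch into ((T | ~S) -> S)  //  T.
                  branch 1.1.1.2.1 (add ((T | ~S) -> S)):
                    ((T | ~S) -> S): β-rule — branch into ~(T | ~S)  //  S.
                      branch 1.1.1.2.1.1 (add ~(T | ~S)):
                        ~(T | ~S): α-rule — add ~T, ~~S.
                        ○ open, literals {Q=true, S=true, T=false, U=false}.
                      branch 1.1.1.2.1.2 (add S):
                        ○ open, literals {Q=true, S=true, U=false}.
                  branch 1.1.1.2.2 (add T):
                    ○ open, literals {Q=true, T=true, U=false}.
          branch 1.1.2 (add ~U):
            ○ open, literals {Q=true, U=false}.
      branch 1.2 (add U):
        ((R -> (((T | ~S) -> S) | T)) | ~U): β-rule — branch into (R -> (((T | ~S) -> S) | T))  //  ~U.
          branch 1.2.1 (add (R -> (((T | ~S) -> S) | T))):
            (R -> (((T | ~S) -> S) | T)): β-rule — branch into ~R  //  (((T | ~S) -> S) | T).
              branch 1.2.1.1 (add ~R):
                ○ open, literals {R=false, U=true}.
              branch 1.2.1.2 (add (((T | ~S) -> S) | T)):
                (((T | ~S) -> S) | T): β-rule — branch into ((T | ~S) -> S)  //  T.
                  branch 1.2.1.2.1 (add ((T | ~S) -> S)):
                    ((T | ~S) -> S): β-rule — branch into ~(T | ~S)  //  S.
                      branch 1.2.1.2.1.1 (add ~(T | ~S)):
                        ~(T | ~S): α-rule — add ~T, ~~S.
                        ○ open, literals {S=true, T=false, U=true}.
                      branch 1.2.1.2.1.2 (add S):
                        ○ open, literals {S=true, U=true}.
                  branch 1.2.1.2.2 (add T):
                    ○ open, literals {T=true, U=true}.
          branch 1.2.2 (add ~U):
            × closes — contains both U and ~U.
  branch 2 (add ~((U | ~Q) -> U), ~((R -> (((T | ~S) -> S) | T)) | ~U)):
    ~((U | ~Q) -> U): α-rule — add (U | ~Q), ~U.
    ~((R -> (((T | ~S) -> S) | T)) | ~U): α-rule — add ~(R -> (((T | ~S) -> S) | T)), ~~U.
    × closes — contains both U and ~U.
2 branches closed, 9 open.
An open branch gives a countermodel: Q=true, R=false, U=false (unmentioned atoms arbitrary); under it the original formula is false.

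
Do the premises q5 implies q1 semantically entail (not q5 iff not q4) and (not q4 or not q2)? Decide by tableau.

Initial set: {(q5 implies q1); not ((not q5 iff not q4) and (not q4 or not q2))}.
(q5 implies q1): β-rule — branch into not q5  //  q1.
  branch 1 (add not q5):
    not ((not q5 iff not q4) and (not q4 or not q2)): β-rule — branch into not (not q5 iff not q4)  //  not (not q4 or not q2).
      branch 1.1 (add not (not q5 iff not q4)):
        not (not q5 iff not q4): β-rule — branch into not q5, not not q4  //  not not q5, not q4.
          branch 1.1.1 (add not q5, not not q4):
            ○ open, literals {q4=T, q5=F}.
          branch 1.1.2 (add not not q5, not q4):
            × closes — contains both q5 and not q5.
      branch 1.2 (add not (not q4 or not q2)):
        not (not q4 or not q2): α-rule — add not not q4, not not q2.
        ○ open, literals {q2=T, q4=T, q5=F}.
  branch 2 (add q1):
    not ((not q5 iff not q4) and (not q4 or not q2)): β-rule — branch into not (not q5 iff not q4)  //  not (not q4 or not q2).
      branch 2.1 (add not (not q5 iff not q4)):
        not (not q5 iff not q4): β-rule — branch into not q5, not not q4  //  not not q5, not q4.
          branch 2.1.1 (add not q5, not not q4):
            ○ open, literals {q1=T, q4=T, q5=F}.
          branch 2.1.2 (add not not q5, not q4):
            ○ open, literals {q1=T, q4=F, q5=T}.
      branch 2.2 (add not (not q4 or not q2)):
        not (not q4 or not q2): α-rule — add not not q4, not not q2.
        ○ open, literals {q1=T, q2=T, q4=T}.
1 branch closed, 5 open.
An open branch gives a countermodel: q4=T, q5=F (unmentioned atoms arbitrary); the premises hold there but the conclusion fails.

No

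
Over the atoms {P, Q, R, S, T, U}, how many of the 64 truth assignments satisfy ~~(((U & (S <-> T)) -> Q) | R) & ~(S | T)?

14

Initial set: {(~~(((U & (S <-> T)) -> Q) | R) & ~(S | T))}.
(~~(((U & (S <-> T)) -> Q) | R) & ~(S | T)): α-rule — add ~~(((U & (S <-> T)) -> Q) | R), ~(S | T).
~~(((U & (S <-> T)) -> Q) | R): drop double negation, giving (((U & (S <-> T)) -> Q) | R).
~(S | T): α-rule — add ~S, ~T.
(((U & (S <-> T)) -> Q) | R): β-rule — branch into ((U & (S <-> T)) -> Q)  //  R.
  branch 1 (add ((U & (S <-> T)) -> Q)):
    ((U & (S <-> T)) -> Q): β-rule — branch into ~(U & (S <-> T))  //  Q.
      branch 1.1 (add ~(U & (S <-> T))):
        ~(U & (S <-> T)): β-rule — branch into ~U  //  ~(S <-> T).
          branch 1.1.1 (add ~U):
            ○ open, literals {S=false, T=false, U=false}.
          branch 1.1.2 (add ~(S <-> T)):
            ~(S <-> T): β-rule — branch into S, ~T  //  ~S, T.
              branch 1.1.2.1 (add S, ~T):
                × closes — contains both S and ~S.
              branch 1.1.2.2 (add ~S, T):
                × closes — contains both T and ~T.
      branch 1.2 (add Q):
        ○ open, literals {Q=true, S=false, T=false}.
  branch 2 (add R):
    ○ open, literals {R=true, S=false, T=false}.
2 branches closed, 3 open.
Each open branch fixes some atoms; the unmentioned ones are free. Counting distinct full assignments: branch {S=false, T=false, U=false} (P, Q, R) contributes 8 new; branch {Q=true, S=false, T=false} (P, R, U) contributes 4 new; branch {R=true, S=false, T=false} (P, Q, U) contributes 2 new. Total: 14.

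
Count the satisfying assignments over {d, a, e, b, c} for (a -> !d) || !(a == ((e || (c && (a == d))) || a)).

Initial set: {((a -> !d) || !(a == ((e || (c && (a == d))) || a)))}.
((a -> !d) || !(a == ((e || (c && (a == d))) || a))): β-rule — branch into (a -> !d)  //  !(a == ((e || (c && (a == d))) || a)).
  branch 1 (add (a -> !d)):
    (a -> !d): β-rule — branch into !a  //  !d.
      branch 1.1 (add !a):
        ○ open, literals {a=0}.
      branch 1.2 (add !d):
        ○ open, literals {d=0}.
  branch 2 (add !(a == ((e || (c && (a == d))) || a))):
    !(a == ((e || (c && (a == d))) || a)): β-rule — branch into a, !((e || (c && (a == d))) || a)  //  !a, ((e || (c && (a == d))) || a).
      branch 2.1 (add a, !((e || (c && (a == d))) || a)):
        !((e || (c && (a == d))) || a): α-rule — add !(e || (c && (a == d))), !a.
        × closes — contains both a and !a.
      branch 2.2 (add !a, ((e || (c && (a == d))) || a)):
        ((e || (c && (a == d))) || a): β-rule — branch into (e || (c && (a == d)))  //  a.
          branch 2.2.1 (add (e || (c && (a == d)))):
            (e || (c && (a == d))): β-rule — branch into e  //  (c && (a == d)).
              branch 2.2.1.1 (add e):
                ○ open, literals {a=0, e=1}.
              branch 2.2.1.2 (add (c && (a == d))):
                (c && (a == d)): α-rule — add c, (a == d).
                (a == d): β-rule — branch into a, d  //  !a, !d.
                  branch 2.2.1.2.1 (add a, d):
                    × closes — contains both a and !a.
                  branch 2.2.1.2.2 (add !a, !d):
                    ○ open, literals {a=0, c=1, d=0}.
          branch 2.2.2 (add a):
            × closes — contains both a and !a.
3 branches closed, 4 open.
Each open branch fixes some atoms; the unmentioned ones are free. Counting distinct full assignments: branch {a=0} (d, e, b, c) contributes 16 new; branch {d=0} (a, e, b, c) contributes 8 new; branch {a=0, e=1} (d, b, c) contributes 0 new; branch {a=0, c=1, d=0} (e, b) contributes 0 new. Total: 24.

24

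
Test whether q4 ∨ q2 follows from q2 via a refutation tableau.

Yes

Initial set: {q2; ¬(q4 ∨ q2)}.
¬(q4 ∨ q2): α-rule — add ¬q4, ¬q2.
× closes — contains both q2 and ¬q2.
All 1 branch closes.
Every branch closed, so the premises entail the conclusion.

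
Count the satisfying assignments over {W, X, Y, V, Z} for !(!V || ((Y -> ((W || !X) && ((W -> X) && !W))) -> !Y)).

Initial set: {!(!V || ((Y -> ((W || !X) && ((W -> X) && !W))) -> !Y))}.
!(!V || ((Y -> ((W || !X) && ((W -> X) && !W))) -> !Y)): α-rule — add !!V, !((Y -> ((W || !X) && ((W -> X) && !W))) -> !Y).
!((Y -> ((W || !X) && ((W -> X) && !W))) -> !Y): α-rule — add (Y -> ((W || !X) && ((W -> X) && !W))), !!Y.
(Y -> ((W || !X) && ((W -> X) && !W))): β-rule — branch into !Y  //  ((W || !X) && ((W -> X) && !W)).
  branch 1 (add !Y):
    × closes — contains both Y and !Y.
  branch 2 (add ((W || !X) && ((W -> X) && !W))):
    ((W || !X) && ((W -> X) && !W)): α-rule — add (W || !X), ((W -> X) && !W).
    ((W -> X) && !W): α-rule — add (W -> X), !W.
    (W || !X): β-rule — branch into W  //  !X.
      branch 2.1 (add W):
        × closes — contains both W and !W.
      branch 2.2 (add !X):
        (W -> X): β-rule — branch into !W  //  X.
          branch 2.2.1 (add !W):
            ○ open, literals {V=1, W=0, X=0, Y=1}.
          branch 2.2.2 (add X):
            × closes — contains both X and !X.
3 branches closed, 1 open.
Each open branch fixes some atoms; the unmentioned ones are free. Counting distinct full assignments: branch {V=1, W=0, X=0, Y=1} (Z) contributes 2 new. Total: 2.

2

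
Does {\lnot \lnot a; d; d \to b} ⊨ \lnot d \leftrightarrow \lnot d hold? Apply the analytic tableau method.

Initial set: {T \lnot \lnot a; T d; T (d \to b); F (\lnot d \leftrightarrow \lnot d)}.
T \lnot \lnot a: drop double negation, giving T a.
T (d \to b): β-rule — branch into F d  //  T b.
  branch 1 (add F d):
    × closes — contains both d and \lnot d.
  branch 2 (add T b):
    F (\lnot d \leftrightarrow \lnot d): β-rule — branch into T \lnot d, F \lnot d  //  F \lnot d, T \lnot d.
      branch 2.1 (add T \lnot d, F \lnot d):
        × closes — contains both d and \lnot d.
      branch 2.2 (add F \lnot d, T \lnot d):
        × closes — contains both d and \lnot d.
All 3 branches close.
Every branch closed, so the premises entail the conclusion.

Yes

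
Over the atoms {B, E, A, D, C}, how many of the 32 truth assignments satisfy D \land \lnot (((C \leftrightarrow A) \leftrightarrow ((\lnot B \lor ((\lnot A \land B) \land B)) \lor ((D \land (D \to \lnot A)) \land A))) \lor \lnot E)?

4

Initial set: {(D \land \lnot (((C \leftrightarrow A) \leftrightarrow ((\lnot B \lor ((\lnot A \land B) \land B)) \lor ((D \land (D \to \lnot A)) \land A))) \lor \lnot E))}.
(D \land \lnot (((C \leftrightarrow A) \leftrightarrow ((\lnot B \lor ((\lnot A \land B) \land B)) \lor ((D \land (D \to \lnot A)) \land A))) \lor \lnot E)): α-rule — add D, \lnot (((C \leftrightarrow A) \leftrightarrow ((\lnot B \lor ((\lnot A \land B) \land B)) \lor ((D \land (D \to \lnot A)) \land A))) \lor \lnot E).
\lnot (((C \leftrightarrow A) \leftrightarrow ((\lnot B \lor ((\lnot A \land B) \land B)) \lor ((D \land (D \to \lnot A)) \land A))) \lor \lnot E): α-rule — add \lnot ((C \leftrightarrow A) \leftrightarrow ((\lnot B \lor ((\lnot A \land B) \land B)) \lor ((D \land (D \to \lnot A)) \land A))), \lnot \lnot E.
\lnot ((C \leftrightarrow A) \leftrightarrow ((\lnot B \lor ((\lnot A \land B) \land B)) \lor ((D \land (D \to \lnot A)) \land A))): β-rule — branch into (C \leftrightarrow A), \lnot ((\lnot B \lor ((\lnot A \land B) \land B)) \lor ((D \land (D \to \lnot A)) \land A))  //  \lnot (C \leftrightarrow A), ((\lnot B \lor ((\lnot A \land B) \land B)) \lor ((D \land (D \to \lnot A)) \land A)).
  branch 1 (add (C \leftrightarrow A), \lnot ((\lnot B \lor ((\lnot A \land B) \land B)) \lor ((D \land (D \to \lnot A)) \land A))):
    \lnot ((\lnot B \lor ((\lnot A \land B) \land B)) \lor ((D \land (D \to \lnot A)) \land A)): α-rule — add \lnot (\lnot B \lor ((\lnot A \land B) \land B)), \lnot ((D \land (D \to \lnot A)) \land A).
    \lnot (\lnot B \lor ((\lnot A \land B) \land B)): α-rule — add \lnot \lnot B, \lnot ((\lnot A \land B) \land B).
    (C \leftrightarrow A): β-rule — branch into C, A  //  \lnot C, \lnot A.
      branch 1.1 (add C, A):
        \lnot ((D \land (D \to \lnot A)) \land A): β-rule — branch into \lnot (D \land (D \to \lnot A))  //  \lnot A.
          branch 1.1.1 (add \lnot (D \land (D \to \lnot A))):
            \lnot ((\lnot A \land B) \land B): β-rule — branch into \lnot (\lnot A \land B)  //  \lnot B.
              branch 1.1.1.1 (add \lnot (\lnot A \land B)):
                \lnot (D \land (D \to \lnot A)): β-rule — branch into \lnot D  //  \lnot (D \to \lnot A).
                  branch 1.1.1.1.1 (add \lnot D):
                    × closes — contains both D and \lnot D.
                  branch 1.1.1.1.2 (add \lnot (D \to \lnot A)):
                    \lnot (D \to \lnot A): α-rule — add D, \lnot \lnot A.
                    \lnot (\lnot A \land B): β-rule — branch into \lnot \lnot A  //  \lnot B.
                      branch 1.1.1.1.2.1 (add \lnot \lnot A):
                        ○ open, literals {A=true, B=true, C=true, D=true, E=true}.
                      branch 1.1.1.1.2.2 (add \lnot B):
                        × closes — contains both B and \lnot B.
              branch 1.1.1.2 (add \lnot B):
                × closes — contains both B and \lnot B.
          branch 1.1.2 (add \lnot A):
            × closes — contains both A and \lnot A.
      branch 1.2 (add \lnot C, \lnot A):
        \lnot ((D \land (D \to \lnot A)) \land A): β-rule — branch into \lnot (D \land (D \to \lnot A))  //  \lnot A.
          branch 1.2.1 (add \lnot (D \land (D \to \lnot A))):
            \lnot ((\lnot A \land B) \land B): β-rule — branch into \lnot (\lnot A \land B)  //  \lnot B.
              branch 1.2.1.1 (add \lnot (\lnot A \land B)):
                \lnot (D \land (D \to \lnot A)): β-rule — branch into \lnot D  //  \lnot (D \to \lnot A).
                  branch 1.2.1.1.1 (add \lnot D):
                    × closes — contains both D and \lnot D.
                  branch 1.2.1.1.2 (add \lnot (D \to \lnot A)):
                    \lnot (D \to \lnot A): α-rule — add D, \lnot \lnot A.
                    × closes — contains both A and \lnot A.
              branch 1.2.1.2 (add \lnot B):
                × closes — contains both B and \lnot B.
          branch 1.2.2 (add \lnot A):
            \lnot ((\lnot A \land B) \land B): β-rule — branch into \lnot (\lnot A \land B)  //  \lnot B.
              branch 1.2.2.1 (add \lnot (\lnot A \land B)):
                \lnot (\lnot A \land B): β-rule — branch into \lnot \lnot A  //  \lnot B.
                  branch 1.2.2.1.1 (add \lnot \lnot A):
                    × closes — contains both A and \lnot A.
                  branch 1.2.2.1.2 (add \lnot B):
                    × closes — contains both B and \lnot B.
              branch 1.2.2.2 (add \lnot B):
                × closes — contains both B and \lnot B.
  branch 2 (add \lnot (C \leftrightarrow A), ((\lnot B \lor ((\lnot A \land B) \land B)) \lor ((D \land (D \to \lnot A)) \land A))):
    \lnot (C \leftrightarrow A): β-rule — branch into C, \lnot A  //  \lnot C, A.
      branch 2.1 (add C, \lnot A):
        ((\lnot B \lor ((\lnot A \land B) \land B)) \lor ((D \land (D \to \lnot A)) \land A)): β-rule — branch into (\lnot B \lor ((\lnot A \land B) \land B))  //  ((D \land (D \to \lnot A)) \land A).
          branch 2.1.1 (add (\lnot B \lor ((\lnot A \land B) \land B))):
            (\lnot B \lor ((\lnot A \land B) \land B)): β-rule — branch into \lnot B  //  ((\lnot A \land B) \land B).
              branch 2.1.1.1 (add \lnot B):
                ○ open, literals {A=false, B=false, C=true, D=true, E=true}.
              branch 2.1.1.2 (add ((\lnot A \land B) \land B)):
                ((\lnot A \land B) \land B): α-rule — add (\lnot A \land B), B.
                (\lnot A \land B): α-rule — add \lnot A, B.
                ○ open, literals {A=false, B=true, C=true, D=true, E=true}.
          branch 2.1.2 (add ((D \land (D \to \lnot A)) \land A)):
            ((D \land (D \to \lnot A)) \land A): α-rule — add (D \land (D \to \lnot A)), A.
            × closes — contains both A and \lnot A.
      branch 2.2 (add \lnot C, A):
        ((\lnot B \lor ((\lnot A \land B) \land B)) \lor ((D \land (D \to \lnot A)) \land A)): β-rule — branch into (\lnot B \lor ((\lnot A \land B) \land B))  //  ((D \land (D \to \lnot A)) \land A).
          branch 2.2.1 (add (\lnot B \lor ((\lnot A \land B) \land B))):
            (\lnot B \lor ((\lnot A \land B) \land B)): β-rule — branch into \lnot B  //  ((\lnot A \land B) \land B).
              branch 2.2.1.1 (add \lnot B):
                ○ open, literals {A=true, B=false, C=false, D=true, E=true}.
              branch 2.2.1.2 (add ((\lnot A \land B) \land B)):
                ((\lnot A \land B) \land B): α-rule — add (\lnot A \land B), B.
                (\lnot A \land B): α-rule — add \lnot A, B.
                × closes — contains both A and \lnot A.
          branch 2.2.2 (add ((D \land (D \to \lnot A)) \land A)):
            ((D \land (D \to \lnot A)) \land A): α-rule — add (D \land (D \to \lnot A)), A.
            (D \land (D \to \lnot A)): α-rule — add D, (D \to \lnot A).
            (D \to \lnot A): β-rule — branch into \lnot D  //  \lnot A.
              branch 2.2.2.1 (add \lnot D):
                × closes — contains both D and \lnot D.
              branch 2.2.2.2 (add \lnot A):
                × closes — contains both A and \lnot A.
14 branches closed, 4 open.
Each open branch fixes some atoms; the unmentioned ones are free. Counting distinct full assignments: branch {A=true, B=true, C=true, D=true, E=true} (none free) contributes 1 new; branch {A=false, B=false, C=true, D=true, E=true} (none free) contributes 1 new; branch {A=false, B=true, C=true, D=true, E=true} (none free) contributes 1 new; branch {A=true, B=false, C=false, D=true, E=true} (none free) contributes 1 new. Total: 4.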